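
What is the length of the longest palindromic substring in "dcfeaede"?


Input: "dcfeaede"
Checking substrings for palindromes:
  [3:6] "eae" (len 3) => palindrome
  [5:8] "ede" (len 3) => palindrome
Longest palindromic substring: "eae" with length 3

3


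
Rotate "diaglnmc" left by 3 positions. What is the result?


Input: "diaglnmc", rotate left by 3
First 3 characters: "dia"
Remaining characters: "glnmc"
Concatenate remaining + first: "glnmc" + "dia" = "glnmcdia"

glnmcdia


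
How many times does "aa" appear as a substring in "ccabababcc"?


Searching for "aa" in "ccabababcc"
Scanning each position:
  Position 0: "cc" => no
  Position 1: "ca" => no
  Position 2: "ab" => no
  Position 3: "ba" => no
  Position 4: "ab" => no
  Position 5: "ba" => no
  Position 6: "ab" => no
  Position 7: "bc" => no
  Position 8: "cc" => no
Total occurrences: 0

0


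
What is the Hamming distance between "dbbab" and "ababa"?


Comparing "dbbab" and "ababa" position by position:
  Position 0: 'd' vs 'a' => differ
  Position 1: 'b' vs 'b' => same
  Position 2: 'b' vs 'a' => differ
  Position 3: 'a' vs 'b' => differ
  Position 4: 'b' vs 'a' => differ
Total differences (Hamming distance): 4

4


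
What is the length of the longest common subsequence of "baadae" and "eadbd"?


LCS of "baadae" and "eadbd"
DP table:
           e    a    d    b    d
      0    0    0    0    0    0
  b   0    0    0    0    1    1
  a   0    0    1    1    1    1
  a   0    0    1    1    1    1
  d   0    0    1    2    2    2
  a   0    0    1    2    2    2
  e   0    1    1    2    2    2
LCS length = dp[6][5] = 2

2


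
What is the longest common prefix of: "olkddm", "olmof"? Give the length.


Words: olkddm, olmof
  Position 0: all 'o' => match
  Position 1: all 'l' => match
  Position 2: ('k', 'm') => mismatch, stop
LCP = "ol" (length 2)

2


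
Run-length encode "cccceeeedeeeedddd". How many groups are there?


Input: cccceeeedeeeedddd
Scanning for consecutive runs:
  Group 1: 'c' x 4 (positions 0-3)
  Group 2: 'e' x 4 (positions 4-7)
  Group 3: 'd' x 1 (positions 8-8)
  Group 4: 'e' x 4 (positions 9-12)
  Group 5: 'd' x 4 (positions 13-16)
Total groups: 5

5


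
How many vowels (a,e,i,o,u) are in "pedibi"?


Input: pedibi
Checking each character:
  'p' at position 0: consonant
  'e' at position 1: vowel (running total: 1)
  'd' at position 2: consonant
  'i' at position 3: vowel (running total: 2)
  'b' at position 4: consonant
  'i' at position 5: vowel (running total: 3)
Total vowels: 3

3


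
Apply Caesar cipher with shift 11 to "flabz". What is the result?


Caesar cipher: shift "flabz" by 11
  'f' (pos 5) + 11 = pos 16 = 'q'
  'l' (pos 11) + 11 = pos 22 = 'w'
  'a' (pos 0) + 11 = pos 11 = 'l'
  'b' (pos 1) + 11 = pos 12 = 'm'
  'z' (pos 25) + 11 = pos 10 = 'k'
Result: qwlmk

qwlmk


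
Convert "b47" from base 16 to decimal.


Input: "b47" in base 16
Positional expansion:
  Digit 'b' (value 11) x 16^2 = 2816
  Digit '4' (value 4) x 16^1 = 64
  Digit '7' (value 7) x 16^0 = 7
Sum = 2887

2887


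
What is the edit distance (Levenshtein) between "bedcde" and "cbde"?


Computing edit distance: "bedcde" -> "cbde"
DP table:
           c    b    d    e
      0    1    2    3    4
  b   1    1    1    2    3
  e   2    2    2    2    2
  d   3    3    3    2    3
  c   4    3    4    3    3
  d   5    4    4    4    4
  e   6    5    5    5    4
Edit distance = dp[6][4] = 4

4


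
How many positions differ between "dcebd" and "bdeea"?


Comparing "dcebd" and "bdeea" position by position:
  Position 0: 'd' vs 'b' => DIFFER
  Position 1: 'c' vs 'd' => DIFFER
  Position 2: 'e' vs 'e' => same
  Position 3: 'b' vs 'e' => DIFFER
  Position 4: 'd' vs 'a' => DIFFER
Positions that differ: 4

4


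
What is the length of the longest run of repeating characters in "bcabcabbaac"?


Input: "bcabcabbaac"
Scanning for longest run:
  Position 1 ('c'): new char, reset run to 1
  Position 2 ('a'): new char, reset run to 1
  Position 3 ('b'): new char, reset run to 1
  Position 4 ('c'): new char, reset run to 1
  Position 5 ('a'): new char, reset run to 1
  Position 6 ('b'): new char, reset run to 1
  Position 7 ('b'): continues run of 'b', length=2
  Position 8 ('a'): new char, reset run to 1
  Position 9 ('a'): continues run of 'a', length=2
  Position 10 ('c'): new char, reset run to 1
Longest run: 'b' with length 2

2


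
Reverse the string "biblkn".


Input: biblkn
Reading characters right to left:
  Position 5: 'n'
  Position 4: 'k'
  Position 3: 'l'
  Position 2: 'b'
  Position 1: 'i'
  Position 0: 'b'
Reversed: nklbib

nklbib


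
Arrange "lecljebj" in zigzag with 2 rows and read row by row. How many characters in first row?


Zigzag "lecljebj" into 2 rows:
Placing characters:
  'l' => row 0
  'e' => row 1
  'c' => row 0
  'l' => row 1
  'j' => row 0
  'e' => row 1
  'b' => row 0
  'j' => row 1
Rows:
  Row 0: "lcjb"
  Row 1: "elej"
First row length: 4

4


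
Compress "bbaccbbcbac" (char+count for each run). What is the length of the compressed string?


Input: bbaccbbcbac
Runs:
  'b' x 2 => "b2"
  'a' x 1 => "a1"
  'c' x 2 => "c2"
  'b' x 2 => "b2"
  'c' x 1 => "c1"
  'b' x 1 => "b1"
  'a' x 1 => "a1"
  'c' x 1 => "c1"
Compressed: "b2a1c2b2c1b1a1c1"
Compressed length: 16

16


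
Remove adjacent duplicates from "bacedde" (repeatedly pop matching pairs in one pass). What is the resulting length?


Input: bacedde
Stack-based adjacent duplicate removal:
  Read 'b': push. Stack: b
  Read 'a': push. Stack: ba
  Read 'c': push. Stack: bac
  Read 'e': push. Stack: bace
  Read 'd': push. Stack: baced
  Read 'd': matches stack top 'd' => pop. Stack: bace
  Read 'e': matches stack top 'e' => pop. Stack: bac
Final stack: "bac" (length 3)

3


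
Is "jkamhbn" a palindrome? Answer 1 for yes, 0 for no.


Input: jkamhbn
Reversed: nbhmakj
  Compare pos 0 ('j') with pos 6 ('n'): MISMATCH
  Compare pos 1 ('k') with pos 5 ('b'): MISMATCH
  Compare pos 2 ('a') with pos 4 ('h'): MISMATCH
Result: not a palindrome

0


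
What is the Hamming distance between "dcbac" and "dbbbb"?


Comparing "dcbac" and "dbbbb" position by position:
  Position 0: 'd' vs 'd' => same
  Position 1: 'c' vs 'b' => differ
  Position 2: 'b' vs 'b' => same
  Position 3: 'a' vs 'b' => differ
  Position 4: 'c' vs 'b' => differ
Total differences (Hamming distance): 3

3


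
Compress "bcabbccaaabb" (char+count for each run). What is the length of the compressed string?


Input: bcabbccaaabb
Runs:
  'b' x 1 => "b1"
  'c' x 1 => "c1"
  'a' x 1 => "a1"
  'b' x 2 => "b2"
  'c' x 2 => "c2"
  'a' x 3 => "a3"
  'b' x 2 => "b2"
Compressed: "b1c1a1b2c2a3b2"
Compressed length: 14

14


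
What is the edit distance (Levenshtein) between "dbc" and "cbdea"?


Computing edit distance: "dbc" -> "cbdea"
DP table:
           c    b    d    e    a
      0    1    2    3    4    5
  d   1    1    2    2    3    4
  b   2    2    1    2    3    4
  c   3    2    2    2    3    4
Edit distance = dp[3][5] = 4

4


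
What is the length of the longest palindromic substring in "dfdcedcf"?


Input: "dfdcedcf"
Checking substrings for palindromes:
  [0:3] "dfd" (len 3) => palindrome
Longest palindromic substring: "dfd" with length 3

3


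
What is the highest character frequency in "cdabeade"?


Input: cdabeade
Character counts:
  'a': 2
  'b': 1
  'c': 1
  'd': 2
  'e': 2
Maximum frequency: 2

2


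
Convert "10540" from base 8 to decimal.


Input: "10540" in base 8
Positional expansion:
  Digit '1' (value 1) x 8^4 = 4096
  Digit '0' (value 0) x 8^3 = 0
  Digit '5' (value 5) x 8^2 = 320
  Digit '4' (value 4) x 8^1 = 32
  Digit '0' (value 0) x 8^0 = 0
Sum = 4448

4448


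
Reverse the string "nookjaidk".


Input: nookjaidk
Reading characters right to left:
  Position 8: 'k'
  Position 7: 'd'
  Position 6: 'i'
  Position 5: 'a'
  Position 4: 'j'
  Position 3: 'k'
  Position 2: 'o'
  Position 1: 'o'
  Position 0: 'n'
Reversed: kdiajkoon

kdiajkoon


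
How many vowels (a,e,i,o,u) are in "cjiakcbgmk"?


Input: cjiakcbgmk
Checking each character:
  'c' at position 0: consonant
  'j' at position 1: consonant
  'i' at position 2: vowel (running total: 1)
  'a' at position 3: vowel (running total: 2)
  'k' at position 4: consonant
  'c' at position 5: consonant
  'b' at position 6: consonant
  'g' at position 7: consonant
  'm' at position 8: consonant
  'k' at position 9: consonant
Total vowels: 2

2


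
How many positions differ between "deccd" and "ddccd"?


Comparing "deccd" and "ddccd" position by position:
  Position 0: 'd' vs 'd' => same
  Position 1: 'e' vs 'd' => DIFFER
  Position 2: 'c' vs 'c' => same
  Position 3: 'c' vs 'c' => same
  Position 4: 'd' vs 'd' => same
Positions that differ: 1

1


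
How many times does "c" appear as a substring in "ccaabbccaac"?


Searching for "c" in "ccaabbccaac"
Scanning each position:
  Position 0: "c" => MATCH
  Position 1: "c" => MATCH
  Position 2: "a" => no
  Position 3: "a" => no
  Position 4: "b" => no
  Position 5: "b" => no
  Position 6: "c" => MATCH
  Position 7: "c" => MATCH
  Position 8: "a" => no
  Position 9: "a" => no
  Position 10: "c" => MATCH
Total occurrences: 5

5


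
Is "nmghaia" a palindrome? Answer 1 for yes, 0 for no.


Input: nmghaia
Reversed: aiahgmn
  Compare pos 0 ('n') with pos 6 ('a'): MISMATCH
  Compare pos 1 ('m') with pos 5 ('i'): MISMATCH
  Compare pos 2 ('g') with pos 4 ('a'): MISMATCH
Result: not a palindrome

0


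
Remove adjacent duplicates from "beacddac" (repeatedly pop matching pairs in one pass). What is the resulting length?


Input: beacddac
Stack-based adjacent duplicate removal:
  Read 'b': push. Stack: b
  Read 'e': push. Stack: be
  Read 'a': push. Stack: bea
  Read 'c': push. Stack: beac
  Read 'd': push. Stack: beacd
  Read 'd': matches stack top 'd' => pop. Stack: beac
  Read 'a': push. Stack: beaca
  Read 'c': push. Stack: beacac
Final stack: "beacac" (length 6)

6


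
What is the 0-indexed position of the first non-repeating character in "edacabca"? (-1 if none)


Input: edacabca
Character frequencies:
  'a': 3
  'b': 1
  'c': 2
  'd': 1
  'e': 1
Scanning left to right for freq == 1:
  Position 0 ('e'): unique! => answer = 0

0


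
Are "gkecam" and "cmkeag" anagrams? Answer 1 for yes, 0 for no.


Strings: "gkecam", "cmkeag"
Sorted first:  acegkm
Sorted second: acegkm
Sorted forms match => anagrams

1


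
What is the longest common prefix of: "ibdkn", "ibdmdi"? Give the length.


Words: ibdkn, ibdmdi
  Position 0: all 'i' => match
  Position 1: all 'b' => match
  Position 2: all 'd' => match
  Position 3: ('k', 'm') => mismatch, stop
LCP = "ibd" (length 3)

3


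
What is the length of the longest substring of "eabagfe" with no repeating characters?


Input: "eabagfe"
Sliding window (track last position of each char):
  Position 0 ('e'): window [0,0] length 1 -- new best
  Position 1 ('a'): window [0,1] length 2 -- new best
  Position 2 ('b'): window [0,2] length 3 -- new best
  Position 3 ('a'): repeat (last at 1), move window start to 2
  Position 3 ('a'): window [2,3] length 2
  Position 4 ('g'): window [2,4] length 3
  Position 5 ('f'): window [2,5] length 4 -- new best
  Position 6 ('e'): window [2,6] length 5 -- new best
Longest substring with no repeats: "bagfe" with length 5

5


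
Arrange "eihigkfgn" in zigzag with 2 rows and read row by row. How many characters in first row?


Zigzag "eihigkfgn" into 2 rows:
Placing characters:
  'e' => row 0
  'i' => row 1
  'h' => row 0
  'i' => row 1
  'g' => row 0
  'k' => row 1
  'f' => row 0
  'g' => row 1
  'n' => row 0
Rows:
  Row 0: "ehgfn"
  Row 1: "iikg"
First row length: 5

5


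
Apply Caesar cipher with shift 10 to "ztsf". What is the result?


Caesar cipher: shift "ztsf" by 10
  'z' (pos 25) + 10 = pos 9 = 'j'
  't' (pos 19) + 10 = pos 3 = 'd'
  's' (pos 18) + 10 = pos 2 = 'c'
  'f' (pos 5) + 10 = pos 15 = 'p'
Result: jdcp

jdcp


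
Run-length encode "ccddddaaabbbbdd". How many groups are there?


Input: ccddddaaabbbbdd
Scanning for consecutive runs:
  Group 1: 'c' x 2 (positions 0-1)
  Group 2: 'd' x 4 (positions 2-5)
  Group 3: 'a' x 3 (positions 6-8)
  Group 4: 'b' x 4 (positions 9-12)
  Group 5: 'd' x 2 (positions 13-14)
Total groups: 5

5


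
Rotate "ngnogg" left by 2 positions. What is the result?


Input: "ngnogg", rotate left by 2
First 2 characters: "ng"
Remaining characters: "nogg"
Concatenate remaining + first: "nogg" + "ng" = "noggng"

noggng


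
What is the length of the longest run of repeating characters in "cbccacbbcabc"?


Input: "cbccacbbcabc"
Scanning for longest run:
  Position 1 ('b'): new char, reset run to 1
  Position 2 ('c'): new char, reset run to 1
  Position 3 ('c'): continues run of 'c', length=2
  Position 4 ('a'): new char, reset run to 1
  Position 5 ('c'): new char, reset run to 1
  Position 6 ('b'): new char, reset run to 1
  Position 7 ('b'): continues run of 'b', length=2
  Position 8 ('c'): new char, reset run to 1
  Position 9 ('a'): new char, reset run to 1
  Position 10 ('b'): new char, reset run to 1
  Position 11 ('c'): new char, reset run to 1
Longest run: 'c' with length 2

2


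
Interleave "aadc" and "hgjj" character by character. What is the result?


Interleaving "aadc" and "hgjj":
  Position 0: 'a' from first, 'h' from second => "ah"
  Position 1: 'a' from first, 'g' from second => "ag"
  Position 2: 'd' from first, 'j' from second => "dj"
  Position 3: 'c' from first, 'j' from second => "cj"
Result: ahagdjcj

ahagdjcj


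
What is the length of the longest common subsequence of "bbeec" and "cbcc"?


LCS of "bbeec" and "cbcc"
DP table:
           c    b    c    c
      0    0    0    0    0
  b   0    0    1    1    1
  b   0    0    1    1    1
  e   0    0    1    1    1
  e   0    0    1    1    1
  c   0    1    1    2    2
LCS length = dp[5][4] = 2

2


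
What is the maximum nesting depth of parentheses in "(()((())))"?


Input: "(()((())))"
Tracking depth:
  Position 0 '(': depth becomes 1
  Position 1 '(': depth becomes 2
  Position 2 ')': depth becomes 1
  Position 3 '(': depth becomes 2
  Position 4 '(': depth becomes 3
  Position 5 '(': depth becomes 4
  Position 6 ')': depth becomes 3
  Position 7 ')': depth becomes 2
  Position 8 ')': depth becomes 1
  Position 9 ')': depth becomes 0
Maximum depth reached: 4

4


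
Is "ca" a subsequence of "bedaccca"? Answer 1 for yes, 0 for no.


Check if "ca" is a subsequence of "bedaccca"
Greedy scan:
  Position 0 ('b'): no match needed
  Position 1 ('e'): no match needed
  Position 2 ('d'): no match needed
  Position 3 ('a'): no match needed
  Position 4 ('c'): matches sub[0] = 'c'
  Position 5 ('c'): no match needed
  Position 6 ('c'): no match needed
  Position 7 ('a'): matches sub[1] = 'a'
All 2 characters matched => is a subsequence

1


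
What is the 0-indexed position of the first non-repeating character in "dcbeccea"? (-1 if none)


Input: dcbeccea
Character frequencies:
  'a': 1
  'b': 1
  'c': 3
  'd': 1
  'e': 2
Scanning left to right for freq == 1:
  Position 0 ('d'): unique! => answer = 0

0


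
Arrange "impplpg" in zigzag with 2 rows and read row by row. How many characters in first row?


Zigzag "impplpg" into 2 rows:
Placing characters:
  'i' => row 0
  'm' => row 1
  'p' => row 0
  'p' => row 1
  'l' => row 0
  'p' => row 1
  'g' => row 0
Rows:
  Row 0: "iplg"
  Row 1: "mpp"
First row length: 4

4


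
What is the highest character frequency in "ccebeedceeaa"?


Input: ccebeedceeaa
Character counts:
  'a': 2
  'b': 1
  'c': 3
  'd': 1
  'e': 5
Maximum frequency: 5

5


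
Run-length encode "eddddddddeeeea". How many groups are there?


Input: eddddddddeeeea
Scanning for consecutive runs:
  Group 1: 'e' x 1 (positions 0-0)
  Group 2: 'd' x 8 (positions 1-8)
  Group 3: 'e' x 4 (positions 9-12)
  Group 4: 'a' x 1 (positions 13-13)
Total groups: 4

4


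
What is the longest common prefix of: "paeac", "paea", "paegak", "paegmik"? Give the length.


Words: paeac, paea, paegak, paegmik
  Position 0: all 'p' => match
  Position 1: all 'a' => match
  Position 2: all 'e' => match
  Position 3: ('a', 'a', 'g', 'g') => mismatch, stop
LCP = "pae" (length 3)

3


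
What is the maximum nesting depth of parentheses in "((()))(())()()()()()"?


Input: "((()))(())()()()()()"
Tracking depth:
  Position 0 '(': depth becomes 1
  Position 1 '(': depth becomes 2
  Position 2 '(': depth becomes 3
  Position 3 ')': depth becomes 2
  Position 4 ')': depth becomes 1
  Position 5 ')': depth becomes 0
  Position 6 '(': depth becomes 1
  Position 7 '(': depth becomes 2
  Position 8 ')': depth becomes 1
  Position 9 ')': depth becomes 0
  Position 10 '(': depth becomes 1
  Position 11 ')': depth becomes 0
  Position 12 '(': depth becomes 1
  Position 13 ')': depth becomes 0
  Position 14 '(': depth becomes 1
  Position 15 ')': depth becomes 0
  Position 16 '(': depth becomes 1
  Position 17 ')': depth becomes 0
  Position 18 '(': depth becomes 1
  Position 19 ')': depth becomes 0
Maximum depth reached: 3

3


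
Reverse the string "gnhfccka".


Input: gnhfccka
Reading characters right to left:
  Position 7: 'a'
  Position 6: 'k'
  Position 5: 'c'
  Position 4: 'c'
  Position 3: 'f'
  Position 2: 'h'
  Position 1: 'n'
  Position 0: 'g'
Reversed: akccfhng

akccfhng


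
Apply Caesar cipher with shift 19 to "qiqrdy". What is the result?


Caesar cipher: shift "qiqrdy" by 19
  'q' (pos 16) + 19 = pos 9 = 'j'
  'i' (pos 8) + 19 = pos 1 = 'b'
  'q' (pos 16) + 19 = pos 9 = 'j'
  'r' (pos 17) + 19 = pos 10 = 'k'
  'd' (pos 3) + 19 = pos 22 = 'w'
  'y' (pos 24) + 19 = pos 17 = 'r'
Result: jbjkwr

jbjkwr


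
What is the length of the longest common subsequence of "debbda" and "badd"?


LCS of "debbda" and "badd"
DP table:
           b    a    d    d
      0    0    0    0    0
  d   0    0    0    1    1
  e   0    0    0    1    1
  b   0    1    1    1    1
  b   0    1    1    1    1
  d   0    1    1    2    2
  a   0    1    2    2    2
LCS length = dp[6][4] = 2

2


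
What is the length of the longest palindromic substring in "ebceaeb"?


Input: "ebceaeb"
Checking substrings for palindromes:
  [3:6] "eae" (len 3) => palindrome
Longest palindromic substring: "eae" with length 3

3


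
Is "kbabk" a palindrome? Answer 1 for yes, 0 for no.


Input: kbabk
Reversed: kbabk
  Compare pos 0 ('k') with pos 4 ('k'): match
  Compare pos 1 ('b') with pos 3 ('b'): match
Result: palindrome

1


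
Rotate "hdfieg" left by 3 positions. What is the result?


Input: "hdfieg", rotate left by 3
First 3 characters: "hdf"
Remaining characters: "ieg"
Concatenate remaining + first: "ieg" + "hdf" = "ieghdf"

ieghdf


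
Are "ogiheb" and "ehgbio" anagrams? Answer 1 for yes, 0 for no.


Strings: "ogiheb", "ehgbio"
Sorted first:  beghio
Sorted second: beghio
Sorted forms match => anagrams

1


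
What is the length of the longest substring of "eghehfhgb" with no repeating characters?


Input: "eghehfhgb"
Sliding window (track last position of each char):
  Position 0 ('e'): window [0,0] length 1 -- new best
  Position 1 ('g'): window [0,1] length 2 -- new best
  Position 2 ('h'): window [0,2] length 3 -- new best
  Position 3 ('e'): repeat (last at 0), move window start to 1
  Position 3 ('e'): window [1,3] length 3
  Position 4 ('h'): repeat (last at 2), move window start to 3
  Position 4 ('h'): window [3,4] length 2
  Position 5 ('f'): window [3,5] length 3
  Position 6 ('h'): repeat (last at 4), move window start to 5
  Position 6 ('h'): window [5,6] length 2
  Position 7 ('g'): window [5,7] length 3
  Position 8 ('b'): window [5,8] length 4 -- new best
Longest substring with no repeats: "fhgb" with length 4

4


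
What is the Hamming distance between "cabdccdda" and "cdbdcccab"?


Comparing "cabdccdda" and "cdbdcccab" position by position:
  Position 0: 'c' vs 'c' => same
  Position 1: 'a' vs 'd' => differ
  Position 2: 'b' vs 'b' => same
  Position 3: 'd' vs 'd' => same
  Position 4: 'c' vs 'c' => same
  Position 5: 'c' vs 'c' => same
  Position 6: 'd' vs 'c' => differ
  Position 7: 'd' vs 'a' => differ
  Position 8: 'a' vs 'b' => differ
Total differences (Hamming distance): 4

4


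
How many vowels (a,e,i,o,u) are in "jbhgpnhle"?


Input: jbhgpnhle
Checking each character:
  'j' at position 0: consonant
  'b' at position 1: consonant
  'h' at position 2: consonant
  'g' at position 3: consonant
  'p' at position 4: consonant
  'n' at position 5: consonant
  'h' at position 6: consonant
  'l' at position 7: consonant
  'e' at position 8: vowel (running total: 1)
Total vowels: 1

1


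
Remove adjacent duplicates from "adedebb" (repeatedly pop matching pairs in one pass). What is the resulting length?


Input: adedebb
Stack-based adjacent duplicate removal:
  Read 'a': push. Stack: a
  Read 'd': push. Stack: ad
  Read 'e': push. Stack: ade
  Read 'd': push. Stack: aded
  Read 'e': push. Stack: adede
  Read 'b': push. Stack: adedeb
  Read 'b': matches stack top 'b' => pop. Stack: adede
Final stack: "adede" (length 5)

5


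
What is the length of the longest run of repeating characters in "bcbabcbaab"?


Input: "bcbabcbaab"
Scanning for longest run:
  Position 1 ('c'): new char, reset run to 1
  Position 2 ('b'): new char, reset run to 1
  Position 3 ('a'): new char, reset run to 1
  Position 4 ('b'): new char, reset run to 1
  Position 5 ('c'): new char, reset run to 1
  Position 6 ('b'): new char, reset run to 1
  Position 7 ('a'): new char, reset run to 1
  Position 8 ('a'): continues run of 'a', length=2
  Position 9 ('b'): new char, reset run to 1
Longest run: 'a' with length 2

2


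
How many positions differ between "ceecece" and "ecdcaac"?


Comparing "ceecece" and "ecdcaac" position by position:
  Position 0: 'c' vs 'e' => DIFFER
  Position 1: 'e' vs 'c' => DIFFER
  Position 2: 'e' vs 'd' => DIFFER
  Position 3: 'c' vs 'c' => same
  Position 4: 'e' vs 'a' => DIFFER
  Position 5: 'c' vs 'a' => DIFFER
  Position 6: 'e' vs 'c' => DIFFER
Positions that differ: 6

6


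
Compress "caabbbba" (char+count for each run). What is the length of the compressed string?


Input: caabbbba
Runs:
  'c' x 1 => "c1"
  'a' x 2 => "a2"
  'b' x 4 => "b4"
  'a' x 1 => "a1"
Compressed: "c1a2b4a1"
Compressed length: 8

8


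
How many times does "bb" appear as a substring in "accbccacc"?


Searching for "bb" in "accbccacc"
Scanning each position:
  Position 0: "ac" => no
  Position 1: "cc" => no
  Position 2: "cb" => no
  Position 3: "bc" => no
  Position 4: "cc" => no
  Position 5: "ca" => no
  Position 6: "ac" => no
  Position 7: "cc" => no
Total occurrences: 0

0


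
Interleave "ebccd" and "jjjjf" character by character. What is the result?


Interleaving "ebccd" and "jjjjf":
  Position 0: 'e' from first, 'j' from second => "ej"
  Position 1: 'b' from first, 'j' from second => "bj"
  Position 2: 'c' from first, 'j' from second => "cj"
  Position 3: 'c' from first, 'j' from second => "cj"
  Position 4: 'd' from first, 'f' from second => "df"
Result: ejbjcjcjdf

ejbjcjcjdf


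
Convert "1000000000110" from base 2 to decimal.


Input: "1000000000110" in base 2
Positional expansion:
  Digit '1' (value 1) x 2^12 = 4096
  Digit '0' (value 0) x 2^11 = 0
  Digit '0' (value 0) x 2^10 = 0
  Digit '0' (value 0) x 2^9 = 0
  Digit '0' (value 0) x 2^8 = 0
  Digit '0' (value 0) x 2^7 = 0
  Digit '0' (value 0) x 2^6 = 0
  Digit '0' (value 0) x 2^5 = 0
  Digit '0' (value 0) x 2^4 = 0
  Digit '0' (value 0) x 2^3 = 0
  Digit '1' (value 1) x 2^2 = 4
  Digit '1' (value 1) x 2^1 = 2
  Digit '0' (value 0) x 2^0 = 0
Sum = 4102

4102


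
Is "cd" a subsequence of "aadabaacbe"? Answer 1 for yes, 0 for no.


Check if "cd" is a subsequence of "aadabaacbe"
Greedy scan:
  Position 0 ('a'): no match needed
  Position 1 ('a'): no match needed
  Position 2 ('d'): no match needed
  Position 3 ('a'): no match needed
  Position 4 ('b'): no match needed
  Position 5 ('a'): no match needed
  Position 6 ('a'): no match needed
  Position 7 ('c'): matches sub[0] = 'c'
  Position 8 ('b'): no match needed
  Position 9 ('e'): no match needed
Only matched 1/2 characters => not a subsequence

0


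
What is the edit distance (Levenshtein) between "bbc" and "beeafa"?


Computing edit distance: "bbc" -> "beeafa"
DP table:
           b    e    e    a    f    a
      0    1    2    3    4    5    6
  b   1    0    1    2    3    4    5
  b   2    1    1    2    3    4    5
  c   3    2    2    2    3    4    5
Edit distance = dp[3][6] = 5

5


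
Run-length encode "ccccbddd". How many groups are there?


Input: ccccbddd
Scanning for consecutive runs:
  Group 1: 'c' x 4 (positions 0-3)
  Group 2: 'b' x 1 (positions 4-4)
  Group 3: 'd' x 3 (positions 5-7)
Total groups: 3

3


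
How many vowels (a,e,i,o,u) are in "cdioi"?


Input: cdioi
Checking each character:
  'c' at position 0: consonant
  'd' at position 1: consonant
  'i' at position 2: vowel (running total: 1)
  'o' at position 3: vowel (running total: 2)
  'i' at position 4: vowel (running total: 3)
Total vowels: 3

3


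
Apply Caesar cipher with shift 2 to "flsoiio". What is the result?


Caesar cipher: shift "flsoiio" by 2
  'f' (pos 5) + 2 = pos 7 = 'h'
  'l' (pos 11) + 2 = pos 13 = 'n'
  's' (pos 18) + 2 = pos 20 = 'u'
  'o' (pos 14) + 2 = pos 16 = 'q'
  'i' (pos 8) + 2 = pos 10 = 'k'
  'i' (pos 8) + 2 = pos 10 = 'k'
  'o' (pos 14) + 2 = pos 16 = 'q'
Result: hnuqkkq

hnuqkkq


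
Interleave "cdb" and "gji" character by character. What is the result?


Interleaving "cdb" and "gji":
  Position 0: 'c' from first, 'g' from second => "cg"
  Position 1: 'd' from first, 'j' from second => "dj"
  Position 2: 'b' from first, 'i' from second => "bi"
Result: cgdjbi

cgdjbi


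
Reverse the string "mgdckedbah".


Input: mgdckedbah
Reading characters right to left:
  Position 9: 'h'
  Position 8: 'a'
  Position 7: 'b'
  Position 6: 'd'
  Position 5: 'e'
  Position 4: 'k'
  Position 3: 'c'
  Position 2: 'd'
  Position 1: 'g'
  Position 0: 'm'
Reversed: habdekcdgm

habdekcdgm


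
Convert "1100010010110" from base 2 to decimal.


Input: "1100010010110" in base 2
Positional expansion:
  Digit '1' (value 1) x 2^12 = 4096
  Digit '1' (value 1) x 2^11 = 2048
  Digit '0' (value 0) x 2^10 = 0
  Digit '0' (value 0) x 2^9 = 0
  Digit '0' (value 0) x 2^8 = 0
  Digit '1' (value 1) x 2^7 = 128
  Digit '0' (value 0) x 2^6 = 0
  Digit '0' (value 0) x 2^5 = 0
  Digit '1' (value 1) x 2^4 = 16
  Digit '0' (value 0) x 2^3 = 0
  Digit '1' (value 1) x 2^2 = 4
  Digit '1' (value 1) x 2^1 = 2
  Digit '0' (value 0) x 2^0 = 0
Sum = 6294

6294


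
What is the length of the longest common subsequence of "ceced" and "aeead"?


LCS of "ceced" and "aeead"
DP table:
           a    e    e    a    d
      0    0    0    0    0    0
  c   0    0    0    0    0    0
  e   0    0    1    1    1    1
  c   0    0    1    1    1    1
  e   0    0    1    2    2    2
  d   0    0    1    2    2    3
LCS length = dp[5][5] = 3

3


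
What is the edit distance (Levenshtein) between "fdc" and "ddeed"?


Computing edit distance: "fdc" -> "ddeed"
DP table:
           d    d    e    e    d
      0    1    2    3    4    5
  f   1    1    2    3    4    5
  d   2    1    1    2    3    4
  c   3    2    2    2    3    4
Edit distance = dp[3][5] = 4

4


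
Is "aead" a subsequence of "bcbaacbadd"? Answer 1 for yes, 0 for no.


Check if "aead" is a subsequence of "bcbaacbadd"
Greedy scan:
  Position 0 ('b'): no match needed
  Position 1 ('c'): no match needed
  Position 2 ('b'): no match needed
  Position 3 ('a'): matches sub[0] = 'a'
  Position 4 ('a'): no match needed
  Position 5 ('c'): no match needed
  Position 6 ('b'): no match needed
  Position 7 ('a'): no match needed
  Position 8 ('d'): no match needed
  Position 9 ('d'): no match needed
Only matched 1/4 characters => not a subsequence

0


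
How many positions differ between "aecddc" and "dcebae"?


Comparing "aecddc" and "dcebae" position by position:
  Position 0: 'a' vs 'd' => DIFFER
  Position 1: 'e' vs 'c' => DIFFER
  Position 2: 'c' vs 'e' => DIFFER
  Position 3: 'd' vs 'b' => DIFFER
  Position 4: 'd' vs 'a' => DIFFER
  Position 5: 'c' vs 'e' => DIFFER
Positions that differ: 6

6


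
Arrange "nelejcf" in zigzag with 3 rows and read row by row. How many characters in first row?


Zigzag "nelejcf" into 3 rows:
Placing characters:
  'n' => row 0
  'e' => row 1
  'l' => row 2
  'e' => row 1
  'j' => row 0
  'c' => row 1
  'f' => row 2
Rows:
  Row 0: "nj"
  Row 1: "eec"
  Row 2: "lf"
First row length: 2

2


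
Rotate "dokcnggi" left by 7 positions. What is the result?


Input: "dokcnggi", rotate left by 7
First 7 characters: "dokcngg"
Remaining characters: "i"
Concatenate remaining + first: "i" + "dokcngg" = "idokcngg"

idokcngg


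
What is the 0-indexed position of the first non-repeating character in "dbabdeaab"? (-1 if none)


Input: dbabdeaab
Character frequencies:
  'a': 3
  'b': 3
  'd': 2
  'e': 1
Scanning left to right for freq == 1:
  Position 0 ('d'): freq=2, skip
  Position 1 ('b'): freq=3, skip
  Position 2 ('a'): freq=3, skip
  Position 3 ('b'): freq=3, skip
  Position 4 ('d'): freq=2, skip
  Position 5 ('e'): unique! => answer = 5

5


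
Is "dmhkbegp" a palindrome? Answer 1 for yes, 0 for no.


Input: dmhkbegp
Reversed: pgebkhmd
  Compare pos 0 ('d') with pos 7 ('p'): MISMATCH
  Compare pos 1 ('m') with pos 6 ('g'): MISMATCH
  Compare pos 2 ('h') with pos 5 ('e'): MISMATCH
  Compare pos 3 ('k') with pos 4 ('b'): MISMATCH
Result: not a palindrome

0


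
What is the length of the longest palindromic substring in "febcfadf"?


Input: "febcfadf"
Checking substrings for palindromes:
  No multi-char palindromic substrings found
Longest palindromic substring: "f" with length 1

1


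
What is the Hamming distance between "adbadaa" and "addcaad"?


Comparing "adbadaa" and "addcaad" position by position:
  Position 0: 'a' vs 'a' => same
  Position 1: 'd' vs 'd' => same
  Position 2: 'b' vs 'd' => differ
  Position 3: 'a' vs 'c' => differ
  Position 4: 'd' vs 'a' => differ
  Position 5: 'a' vs 'a' => same
  Position 6: 'a' vs 'd' => differ
Total differences (Hamming distance): 4

4


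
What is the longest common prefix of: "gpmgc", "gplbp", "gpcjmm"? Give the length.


Words: gpmgc, gplbp, gpcjmm
  Position 0: all 'g' => match
  Position 1: all 'p' => match
  Position 2: ('m', 'l', 'c') => mismatch, stop
LCP = "gp" (length 2)

2


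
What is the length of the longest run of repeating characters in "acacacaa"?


Input: "acacacaa"
Scanning for longest run:
  Position 1 ('c'): new char, reset run to 1
  Position 2 ('a'): new char, reset run to 1
  Position 3 ('c'): new char, reset run to 1
  Position 4 ('a'): new char, reset run to 1
  Position 5 ('c'): new char, reset run to 1
  Position 6 ('a'): new char, reset run to 1
  Position 7 ('a'): continues run of 'a', length=2
Longest run: 'a' with length 2

2


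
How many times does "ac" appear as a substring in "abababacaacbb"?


Searching for "ac" in "abababacaacbb"
Scanning each position:
  Position 0: "ab" => no
  Position 1: "ba" => no
  Position 2: "ab" => no
  Position 3: "ba" => no
  Position 4: "ab" => no
  Position 5: "ba" => no
  Position 6: "ac" => MATCH
  Position 7: "ca" => no
  Position 8: "aa" => no
  Position 9: "ac" => MATCH
  Position 10: "cb" => no
  Position 11: "bb" => no
Total occurrences: 2

2


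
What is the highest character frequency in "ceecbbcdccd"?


Input: ceecbbcdccd
Character counts:
  'b': 2
  'c': 5
  'd': 2
  'e': 2
Maximum frequency: 5

5


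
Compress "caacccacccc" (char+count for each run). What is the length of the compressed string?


Input: caacccacccc
Runs:
  'c' x 1 => "c1"
  'a' x 2 => "a2"
  'c' x 3 => "c3"
  'a' x 1 => "a1"
  'c' x 4 => "c4"
Compressed: "c1a2c3a1c4"
Compressed length: 10

10


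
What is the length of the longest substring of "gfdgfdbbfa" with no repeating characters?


Input: "gfdgfdbbfa"
Sliding window (track last position of each char):
  Position 0 ('g'): window [0,0] length 1 -- new best
  Position 1 ('f'): window [0,1] length 2 -- new best
  Position 2 ('d'): window [0,2] length 3 -- new best
  Position 3 ('g'): repeat (last at 0), move window start to 1
  Position 3 ('g'): window [1,3] length 3
  Position 4 ('f'): repeat (last at 1), move window start to 2
  Position 4 ('f'): window [2,4] length 3
  Position 5 ('d'): repeat (last at 2), move window start to 3
  Position 5 ('d'): window [3,5] length 3
  Position 6 ('b'): window [3,6] length 4 -- new best
  Position 7 ('b'): repeat (last at 6), move window start to 7
  Position 7 ('b'): window [7,7] length 1
  Position 8 ('f'): window [7,8] length 2
  Position 9 ('a'): window [7,9] length 3
Longest substring with no repeats: "gfdb" with length 4

4


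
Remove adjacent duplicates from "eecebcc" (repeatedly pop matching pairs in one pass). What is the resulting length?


Input: eecebcc
Stack-based adjacent duplicate removal:
  Read 'e': push. Stack: e
  Read 'e': matches stack top 'e' => pop. Stack: (empty)
  Read 'c': push. Stack: c
  Read 'e': push. Stack: ce
  Read 'b': push. Stack: ceb
  Read 'c': push. Stack: cebc
  Read 'c': matches stack top 'c' => pop. Stack: ceb
Final stack: "ceb" (length 3)

3


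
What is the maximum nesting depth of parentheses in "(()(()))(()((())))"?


Input: "(()(()))(()((())))"
Tracking depth:
  Position 0 '(': depth becomes 1
  Position 1 '(': depth becomes 2
  Position 2 ')': depth becomes 1
  Position 3 '(': depth becomes 2
  Position 4 '(': depth becomes 3
  Position 5 ')': depth becomes 2
  Position 6 ')': depth becomes 1
  Position 7 ')': depth becomes 0
  Position 8 '(': depth becomes 1
  Position 9 '(': depth becomes 2
  Position 10 ')': depth becomes 1
  Position 11 '(': depth becomes 2
  Position 12 '(': depth becomes 3
  Position 13 '(': depth becomes 4
  Position 14 ')': depth becomes 3
  Position 15 ')': depth becomes 2
  Position 16 ')': depth becomes 1
  Position 17 ')': depth becomes 0
Maximum depth reached: 4

4


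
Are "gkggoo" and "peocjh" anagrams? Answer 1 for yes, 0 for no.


Strings: "gkggoo", "peocjh"
Sorted first:  gggkoo
Sorted second: cehjop
Differ at position 0: 'g' vs 'c' => not anagrams

0


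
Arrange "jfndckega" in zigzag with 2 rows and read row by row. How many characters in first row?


Zigzag "jfndckega" into 2 rows:
Placing characters:
  'j' => row 0
  'f' => row 1
  'n' => row 0
  'd' => row 1
  'c' => row 0
  'k' => row 1
  'e' => row 0
  'g' => row 1
  'a' => row 0
Rows:
  Row 0: "jncea"
  Row 1: "fdkg"
First row length: 5

5


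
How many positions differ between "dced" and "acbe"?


Comparing "dced" and "acbe" position by position:
  Position 0: 'd' vs 'a' => DIFFER
  Position 1: 'c' vs 'c' => same
  Position 2: 'e' vs 'b' => DIFFER
  Position 3: 'd' vs 'e' => DIFFER
Positions that differ: 3

3


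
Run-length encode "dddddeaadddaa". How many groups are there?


Input: dddddeaadddaa
Scanning for consecutive runs:
  Group 1: 'd' x 5 (positions 0-4)
  Group 2: 'e' x 1 (positions 5-5)
  Group 3: 'a' x 2 (positions 6-7)
  Group 4: 'd' x 3 (positions 8-10)
  Group 5: 'a' x 2 (positions 11-12)
Total groups: 5

5


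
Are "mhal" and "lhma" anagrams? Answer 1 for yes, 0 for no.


Strings: "mhal", "lhma"
Sorted first:  ahlm
Sorted second: ahlm
Sorted forms match => anagrams

1


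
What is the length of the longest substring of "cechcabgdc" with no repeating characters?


Input: "cechcabgdc"
Sliding window (track last position of each char):
  Position 0 ('c'): window [0,0] length 1 -- new best
  Position 1 ('e'): window [0,1] length 2 -- new best
  Position 2 ('c'): repeat (last at 0), move window start to 1
  Position 2 ('c'): window [1,2] length 2
  Position 3 ('h'): window [1,3] length 3 -- new best
  Position 4 ('c'): repeat (last at 2), move window start to 3
  Position 4 ('c'): window [3,4] length 2
  Position 5 ('a'): window [3,5] length 3
  Position 6 ('b'): window [3,6] length 4 -- new best
  Position 7 ('g'): window [3,7] length 5 -- new best
  Position 8 ('d'): window [3,8] length 6 -- new best
  Position 9 ('c'): repeat (last at 4), move window start to 5
  Position 9 ('c'): window [5,9] length 5
Longest substring with no repeats: "hcabgd" with length 6

6


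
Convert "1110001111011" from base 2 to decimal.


Input: "1110001111011" in base 2
Positional expansion:
  Digit '1' (value 1) x 2^12 = 4096
  Digit '1' (value 1) x 2^11 = 2048
  Digit '1' (value 1) x 2^10 = 1024
  Digit '0' (value 0) x 2^9 = 0
  Digit '0' (value 0) x 2^8 = 0
  Digit '0' (value 0) x 2^7 = 0
  Digit '1' (value 1) x 2^6 = 64
  Digit '1' (value 1) x 2^5 = 32
  Digit '1' (value 1) x 2^4 = 16
  Digit '1' (value 1) x 2^3 = 8
  Digit '0' (value 0) x 2^2 = 0
  Digit '1' (value 1) x 2^1 = 2
  Digit '1' (value 1) x 2^0 = 1
Sum = 7291

7291


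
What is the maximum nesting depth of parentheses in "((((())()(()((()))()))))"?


Input: "((((())()(()((()))()))))"
Tracking depth:
  Position 0 '(': depth becomes 1
  Position 1 '(': depth becomes 2
  Position 2 '(': depth becomes 3
  Position 3 '(': depth becomes 4
  Position 4 '(': depth becomes 5
  Position 5 ')': depth becomes 4
  Position 6 ')': depth becomes 3
  Position 7 '(': depth becomes 4
  Position 8 ')': depth becomes 3
  Position 9 '(': depth becomes 4
  Position 10 '(': depth becomes 5
  Position 11 ')': depth becomes 4
  Position 12 '(': depth becomes 5
  Position 13 '(': depth becomes 6
  Position 14 '(': depth becomes 7
  Position 15 ')': depth becomes 6
  Position 16 ')': depth becomes 5
  Position 17 ')': depth becomes 4
  Position 18 '(': depth becomes 5
  Position 19 ')': depth becomes 4
  Position 20 ')': depth becomes 3
  Position 21 ')': depth becomes 2
  Position 22 ')': depth becomes 1
  Position 23 ')': depth becomes 0
Maximum depth reached: 7

7


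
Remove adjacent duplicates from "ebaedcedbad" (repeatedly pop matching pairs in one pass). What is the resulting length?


Input: ebaedcedbad
Stack-based adjacent duplicate removal:
  Read 'e': push. Stack: e
  Read 'b': push. Stack: eb
  Read 'a': push. Stack: eba
  Read 'e': push. Stack: ebae
  Read 'd': push. Stack: ebaed
  Read 'c': push. Stack: ebaedc
  Read 'e': push. Stack: ebaedce
  Read 'd': push. Stack: ebaedced
  Read 'b': push. Stack: ebaedcedb
  Read 'a': push. Stack: ebaedcedba
  Read 'd': push. Stack: ebaedcedbad
Final stack: "ebaedcedbad" (length 11)

11


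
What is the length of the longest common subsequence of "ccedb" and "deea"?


LCS of "ccedb" and "deea"
DP table:
           d    e    e    a
      0    0    0    0    0
  c   0    0    0    0    0
  c   0    0    0    0    0
  e   0    0    1    1    1
  d   0    1    1    1    1
  b   0    1    1    1    1
LCS length = dp[5][4] = 1

1


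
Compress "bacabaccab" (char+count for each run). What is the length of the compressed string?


Input: bacabaccab
Runs:
  'b' x 1 => "b1"
  'a' x 1 => "a1"
  'c' x 1 => "c1"
  'a' x 1 => "a1"
  'b' x 1 => "b1"
  'a' x 1 => "a1"
  'c' x 2 => "c2"
  'a' x 1 => "a1"
  'b' x 1 => "b1"
Compressed: "b1a1c1a1b1a1c2a1b1"
Compressed length: 18

18


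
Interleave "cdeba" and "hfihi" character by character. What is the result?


Interleaving "cdeba" and "hfihi":
  Position 0: 'c' from first, 'h' from second => "ch"
  Position 1: 'd' from first, 'f' from second => "df"
  Position 2: 'e' from first, 'i' from second => "ei"
  Position 3: 'b' from first, 'h' from second => "bh"
  Position 4: 'a' from first, 'i' from second => "ai"
Result: chdfeibhai

chdfeibhai


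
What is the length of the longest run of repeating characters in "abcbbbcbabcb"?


Input: "abcbbbcbabcb"
Scanning for longest run:
  Position 1 ('b'): new char, reset run to 1
  Position 2 ('c'): new char, reset run to 1
  Position 3 ('b'): new char, reset run to 1
  Position 4 ('b'): continues run of 'b', length=2
  Position 5 ('b'): continues run of 'b', length=3
  Position 6 ('c'): new char, reset run to 1
  Position 7 ('b'): new char, reset run to 1
  Position 8 ('a'): new char, reset run to 1
  Position 9 ('b'): new char, reset run to 1
  Position 10 ('c'): new char, reset run to 1
  Position 11 ('b'): new char, reset run to 1
Longest run: 'b' with length 3

3
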